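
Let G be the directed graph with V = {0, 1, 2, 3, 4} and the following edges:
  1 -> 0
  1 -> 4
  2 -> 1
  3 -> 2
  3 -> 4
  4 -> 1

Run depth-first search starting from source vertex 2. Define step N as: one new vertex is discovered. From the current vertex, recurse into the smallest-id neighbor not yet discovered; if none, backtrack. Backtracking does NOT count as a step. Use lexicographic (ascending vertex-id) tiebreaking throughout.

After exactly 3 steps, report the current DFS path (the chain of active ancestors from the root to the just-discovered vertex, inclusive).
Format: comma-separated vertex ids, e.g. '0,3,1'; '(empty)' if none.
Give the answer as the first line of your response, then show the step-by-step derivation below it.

2,1,0

step 1: discover 2; path=2; order=2
step 2: discover 1; path=2>1; order=2,1
step 3: discover 0; path=2>1>0; order=2,1,0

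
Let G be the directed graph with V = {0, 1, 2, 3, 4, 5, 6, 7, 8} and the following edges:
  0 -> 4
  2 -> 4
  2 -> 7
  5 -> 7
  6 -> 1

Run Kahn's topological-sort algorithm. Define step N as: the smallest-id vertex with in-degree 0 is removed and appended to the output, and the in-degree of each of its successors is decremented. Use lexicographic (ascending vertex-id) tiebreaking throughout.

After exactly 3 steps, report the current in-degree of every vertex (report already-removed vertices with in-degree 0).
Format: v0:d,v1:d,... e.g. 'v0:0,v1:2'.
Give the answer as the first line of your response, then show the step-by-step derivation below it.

v0:0,v1:1,v2:0,v3:0,v4:0,v5:0,v6:0,v7:1,v8:0

step 1: output 0; order=[0]; indeg=(0,1,0,0,1,0,0,2,0)
step 2: output 2; order=[0,2]; indeg=(0,1,0,0,0,0,0,1,0)
step 3: output 3; order=[0,2,3]; indeg=(0,1,0,0,0,0,0,1,0)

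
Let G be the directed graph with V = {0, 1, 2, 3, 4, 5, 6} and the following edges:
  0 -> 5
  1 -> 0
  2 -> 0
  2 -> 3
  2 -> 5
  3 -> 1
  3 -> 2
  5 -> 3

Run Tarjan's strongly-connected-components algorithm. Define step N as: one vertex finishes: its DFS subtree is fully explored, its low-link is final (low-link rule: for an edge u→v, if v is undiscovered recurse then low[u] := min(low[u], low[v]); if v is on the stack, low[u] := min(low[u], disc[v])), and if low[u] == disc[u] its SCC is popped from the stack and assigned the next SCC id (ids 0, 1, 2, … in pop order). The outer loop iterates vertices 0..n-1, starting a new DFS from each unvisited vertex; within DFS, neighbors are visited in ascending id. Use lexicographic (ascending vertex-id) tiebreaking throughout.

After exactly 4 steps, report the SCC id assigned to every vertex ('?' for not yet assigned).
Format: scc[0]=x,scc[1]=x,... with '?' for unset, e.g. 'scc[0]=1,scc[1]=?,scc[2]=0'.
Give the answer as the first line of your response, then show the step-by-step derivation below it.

scc[0]=?,scc[1]=?,scc[2]=?,scc[3]=?,scc[4]=?,scc[5]=?,scc[6]=?

step 1: low=(low[0]=0,low[1]=0,low[2]=?,low[3]=2,low[4]=?,low[5]=1,low[6]=?); scc=(scc[0]=?,scc[1]=?,scc[2]=?,scc[3]=?,scc[4]=?,scc[5]=?,scc[6]=?)
step 2: low=(low[0]=0,low[1]=0,low[2]=0,low[3]=0,low[4]=?,low[5]=1,low[6]=?); scc=(scc[0]=?,scc[1]=?,scc[2]=?,scc[3]=?,scc[4]=?,scc[5]=?,scc[6]=?)
step 3: low=(low[0]=0,low[1]=0,low[2]=0,low[3]=0,low[4]=?,low[5]=1,low[6]=?); scc=(scc[0]=?,scc[1]=?,scc[2]=?,scc[3]=?,scc[4]=?,scc[5]=?,scc[6]=?)
step 4: low=(low[0]=0,low[1]=0,low[2]=0,low[3]=0,low[4]=?,low[5]=0,low[6]=?); scc=(scc[0]=?,scc[1]=?,scc[2]=?,scc[3]=?,scc[4]=?,scc[5]=?,scc[6]=?)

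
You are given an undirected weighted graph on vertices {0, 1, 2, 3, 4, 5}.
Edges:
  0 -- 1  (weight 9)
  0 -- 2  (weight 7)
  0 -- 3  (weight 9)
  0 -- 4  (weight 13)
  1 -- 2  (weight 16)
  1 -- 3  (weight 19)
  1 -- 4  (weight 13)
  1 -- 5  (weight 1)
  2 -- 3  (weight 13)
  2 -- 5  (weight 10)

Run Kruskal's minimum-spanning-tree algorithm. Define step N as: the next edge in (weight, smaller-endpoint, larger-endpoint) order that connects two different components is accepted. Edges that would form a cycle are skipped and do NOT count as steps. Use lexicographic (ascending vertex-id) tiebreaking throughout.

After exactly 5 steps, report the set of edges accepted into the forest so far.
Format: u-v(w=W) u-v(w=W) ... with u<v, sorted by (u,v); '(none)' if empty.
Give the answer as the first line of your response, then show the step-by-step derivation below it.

0-1(w=9) 0-2(w=7) 0-3(w=9) 0-4(w=13) 1-5(w=1)

step 1: add edge 1-5 (w=1); MST = {1-5(w=1)}
step 2: add edge 0-2 (w=7); MST = {0-2(w=7) 1-5(w=1)}
step 3: add edge 0-1 (w=9); MST = {0-1(w=9) 0-2(w=7) 1-5(w=1)}
step 4: add edge 0-3 (w=9); MST = {0-1(w=9) 0-2(w=7) 0-3(w=9) 1-5(w=1)}
step 5: add edge 0-4 (w=13); MST = {0-1(w=9) 0-2(w=7) 0-3(w=9) 0-4(w=13) 1-5(w=1)}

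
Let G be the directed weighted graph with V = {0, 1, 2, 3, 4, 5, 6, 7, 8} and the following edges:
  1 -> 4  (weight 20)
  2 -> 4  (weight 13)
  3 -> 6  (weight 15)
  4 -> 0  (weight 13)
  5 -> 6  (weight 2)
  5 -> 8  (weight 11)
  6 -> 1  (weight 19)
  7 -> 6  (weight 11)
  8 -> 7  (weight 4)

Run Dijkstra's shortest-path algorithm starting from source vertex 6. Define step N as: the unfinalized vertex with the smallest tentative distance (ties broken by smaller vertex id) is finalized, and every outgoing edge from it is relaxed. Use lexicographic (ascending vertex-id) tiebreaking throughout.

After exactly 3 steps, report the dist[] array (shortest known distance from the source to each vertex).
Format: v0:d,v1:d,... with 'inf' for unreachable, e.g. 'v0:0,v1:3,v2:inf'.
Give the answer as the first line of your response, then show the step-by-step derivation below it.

v0:52,v1:19,v2:inf,v3:inf,v4:39,v5:inf,v6:0,v7:inf,v8:inf

step 1: dist = v0:inf,v1:19,v2:inf,v3:inf,v4:inf,v5:inf,v6:0,v7:inf,v8:inf
step 2: dist = v0:inf,v1:19,v2:inf,v3:inf,v4:39,v5:inf,v6:0,v7:inf,v8:inf
step 3: dist = v0:52,v1:19,v2:inf,v3:inf,v4:39,v5:inf,v6:0,v7:inf,v8:inf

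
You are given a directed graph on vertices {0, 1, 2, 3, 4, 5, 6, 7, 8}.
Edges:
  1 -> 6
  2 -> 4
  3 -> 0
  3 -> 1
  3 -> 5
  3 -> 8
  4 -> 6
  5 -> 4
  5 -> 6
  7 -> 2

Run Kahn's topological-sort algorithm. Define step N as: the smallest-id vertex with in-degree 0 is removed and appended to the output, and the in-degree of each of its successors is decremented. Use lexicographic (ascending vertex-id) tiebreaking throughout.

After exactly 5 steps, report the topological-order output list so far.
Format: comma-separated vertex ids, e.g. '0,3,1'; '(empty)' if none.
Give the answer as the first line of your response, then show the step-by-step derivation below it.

3,0,1,5,7

step 1: output 3; order=[3]; indeg=(0,0,1,0,2,0,3,0,0)
step 2: output 0; order=[3,0]; indeg=(0,0,1,0,2,0,3,0,0)
step 3: output 1; order=[3,0,1]; indeg=(0,0,1,0,2,0,2,0,0)
step 4: output 5; order=[3,0,1,5]; indeg=(0,0,1,0,1,0,1,0,0)
step 5: output 7; order=[3,0,1,5,7]; indeg=(0,0,0,0,1,0,1,0,0)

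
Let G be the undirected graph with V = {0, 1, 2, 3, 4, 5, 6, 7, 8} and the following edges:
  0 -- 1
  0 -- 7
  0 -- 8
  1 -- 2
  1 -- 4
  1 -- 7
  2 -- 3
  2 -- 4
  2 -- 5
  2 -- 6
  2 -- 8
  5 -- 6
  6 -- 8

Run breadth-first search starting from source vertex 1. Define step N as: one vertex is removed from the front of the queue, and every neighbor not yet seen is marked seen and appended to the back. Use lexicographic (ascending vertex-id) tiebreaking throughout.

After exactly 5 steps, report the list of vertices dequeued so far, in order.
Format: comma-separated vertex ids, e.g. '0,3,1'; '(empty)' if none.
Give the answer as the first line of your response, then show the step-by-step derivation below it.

1,0,2,4,7

step 1: dequeue 1; queue=[0,2,4,7]; order=1
step 2: dequeue 0; queue=[2,4,7,8]; order=1,0
step 3: dequeue 2; queue=[4,7,8,3,5,6]; order=1,0,2
step 4: dequeue 4; queue=[7,8,3,5,6]; order=1,0,2,4
step 5: dequeue 7; queue=[8,3,5,6]; order=1,0,2,4,7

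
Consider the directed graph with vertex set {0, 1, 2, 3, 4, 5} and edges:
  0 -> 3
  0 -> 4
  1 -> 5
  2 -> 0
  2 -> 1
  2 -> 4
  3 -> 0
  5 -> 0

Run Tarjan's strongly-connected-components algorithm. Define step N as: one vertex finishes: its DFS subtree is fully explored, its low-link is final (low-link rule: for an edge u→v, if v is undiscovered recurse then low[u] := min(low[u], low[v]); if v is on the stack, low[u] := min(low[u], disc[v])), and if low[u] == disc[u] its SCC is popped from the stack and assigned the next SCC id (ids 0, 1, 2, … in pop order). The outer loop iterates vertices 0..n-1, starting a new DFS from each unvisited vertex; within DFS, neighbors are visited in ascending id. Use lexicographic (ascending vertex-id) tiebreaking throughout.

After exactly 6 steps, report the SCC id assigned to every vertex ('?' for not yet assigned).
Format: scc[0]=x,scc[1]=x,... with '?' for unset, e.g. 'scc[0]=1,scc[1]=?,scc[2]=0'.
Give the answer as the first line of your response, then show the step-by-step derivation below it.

scc[0]=1,scc[1]=3,scc[2]=4,scc[3]=1,scc[4]=0,scc[5]=2

step 1: low=(low[0]=0,low[1]=?,low[2]=?,low[3]=0,low[4]=?,low[5]=?); scc=(scc[0]=?,scc[1]=?,scc[2]=?,scc[3]=?,scc[4]=?,scc[5]=?)
step 2: low=(low[0]=0,low[1]=?,low[2]=?,low[3]=0,low[4]=2,low[5]=?); scc=(scc[0]=?,scc[1]=?,scc[2]=?,scc[3]=?,scc[4]=0,scc[5]=?)
step 3: low=(low[0]=0,low[1]=?,low[2]=?,low[3]=0,low[4]=2,low[5]=?); scc=(scc[0]=1,scc[1]=?,scc[2]=?,scc[3]=1,scc[4]=0,scc[5]=?)
step 4: low=(low[0]=0,low[1]=3,low[2]=?,low[3]=0,low[4]=2,low[5]=4); scc=(scc[0]=1,scc[1]=?,scc[2]=?,scc[3]=1,scc[4]=0,scc[5]=2)
step 5: low=(low[0]=0,low[1]=3,low[2]=?,low[3]=0,low[4]=2,low[5]=4); scc=(scc[0]=1,scc[1]=3,scc[2]=?,scc[3]=1,scc[4]=0,scc[5]=2)
step 6: low=(low[0]=0,low[1]=3,low[2]=5,low[3]=0,low[4]=2,low[5]=4); scc=(scc[0]=1,scc[1]=3,scc[2]=4,scc[3]=1,scc[4]=0,scc[5]=2)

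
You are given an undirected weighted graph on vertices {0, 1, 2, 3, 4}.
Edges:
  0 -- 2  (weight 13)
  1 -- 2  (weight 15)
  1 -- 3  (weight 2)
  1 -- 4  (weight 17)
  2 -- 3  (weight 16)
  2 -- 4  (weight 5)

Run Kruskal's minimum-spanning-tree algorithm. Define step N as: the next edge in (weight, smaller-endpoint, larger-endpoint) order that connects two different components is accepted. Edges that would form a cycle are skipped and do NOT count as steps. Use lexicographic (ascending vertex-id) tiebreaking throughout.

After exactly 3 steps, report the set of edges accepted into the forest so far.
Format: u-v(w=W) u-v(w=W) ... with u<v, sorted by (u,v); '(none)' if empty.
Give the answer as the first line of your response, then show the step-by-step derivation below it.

0-2(w=13) 1-3(w=2) 2-4(w=5)

step 1: add edge 1-3 (w=2); MST = {1-3(w=2)}
step 2: add edge 2-4 (w=5); MST = {1-3(w=2) 2-4(w=5)}
step 3: add edge 0-2 (w=13); MST = {0-2(w=13) 1-3(w=2) 2-4(w=5)}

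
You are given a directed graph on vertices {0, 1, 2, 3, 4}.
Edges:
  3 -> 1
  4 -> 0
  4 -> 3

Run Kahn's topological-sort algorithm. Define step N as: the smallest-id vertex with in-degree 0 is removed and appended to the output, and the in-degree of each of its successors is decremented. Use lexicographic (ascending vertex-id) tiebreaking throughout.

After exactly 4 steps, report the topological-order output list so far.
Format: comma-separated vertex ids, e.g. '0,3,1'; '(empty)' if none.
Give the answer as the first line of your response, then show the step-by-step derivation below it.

2,4,0,3

step 1: output 2; order=[2]; indeg=(1,1,0,1,0)
step 2: output 4; order=[2,4]; indeg=(0,1,0,0,0)
step 3: output 0; order=[2,4,0]; indeg=(0,1,0,0,0)
step 4: output 3; order=[2,4,0,3]; indeg=(0,0,0,0,0)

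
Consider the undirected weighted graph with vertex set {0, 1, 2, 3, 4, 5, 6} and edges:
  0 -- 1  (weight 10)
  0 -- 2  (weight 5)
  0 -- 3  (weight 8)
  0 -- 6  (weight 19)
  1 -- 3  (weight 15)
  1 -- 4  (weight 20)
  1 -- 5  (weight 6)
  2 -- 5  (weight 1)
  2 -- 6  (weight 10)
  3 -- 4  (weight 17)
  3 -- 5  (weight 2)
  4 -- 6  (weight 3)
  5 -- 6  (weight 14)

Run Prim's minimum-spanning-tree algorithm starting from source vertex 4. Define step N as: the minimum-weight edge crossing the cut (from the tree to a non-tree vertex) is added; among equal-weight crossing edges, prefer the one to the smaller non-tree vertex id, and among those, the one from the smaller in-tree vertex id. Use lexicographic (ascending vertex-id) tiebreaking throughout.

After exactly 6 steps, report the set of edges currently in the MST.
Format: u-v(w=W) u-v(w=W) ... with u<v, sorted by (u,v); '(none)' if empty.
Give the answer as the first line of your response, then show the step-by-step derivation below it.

0-2(w=5) 1-5(w=6) 2-5(w=1) 2-6(w=10) 3-5(w=2) 4-6(w=3)

step 1: add edge 4-6 (w=3); MST = {4-6(w=3)}
step 2: add edge 2-6 (w=10); MST = {2-6(w=10) 4-6(w=3)}
step 3: add edge 2-5 (w=1); MST = {2-5(w=1) 2-6(w=10) 4-6(w=3)}
step 4: add edge 3-5 (w=2); MST = {2-5(w=1) 2-6(w=10) 3-5(w=2) 4-6(w=3)}
step 5: add edge 0-2 (w=5); MST = {0-2(w=5) 2-5(w=1) 2-6(w=10) 3-5(w=2) 4-6(w=3)}
step 6: add edge 1-5 (w=6); MST = {0-2(w=5) 1-5(w=6) 2-5(w=1) 2-6(w=10) 3-5(w=2) 4-6(w=3)}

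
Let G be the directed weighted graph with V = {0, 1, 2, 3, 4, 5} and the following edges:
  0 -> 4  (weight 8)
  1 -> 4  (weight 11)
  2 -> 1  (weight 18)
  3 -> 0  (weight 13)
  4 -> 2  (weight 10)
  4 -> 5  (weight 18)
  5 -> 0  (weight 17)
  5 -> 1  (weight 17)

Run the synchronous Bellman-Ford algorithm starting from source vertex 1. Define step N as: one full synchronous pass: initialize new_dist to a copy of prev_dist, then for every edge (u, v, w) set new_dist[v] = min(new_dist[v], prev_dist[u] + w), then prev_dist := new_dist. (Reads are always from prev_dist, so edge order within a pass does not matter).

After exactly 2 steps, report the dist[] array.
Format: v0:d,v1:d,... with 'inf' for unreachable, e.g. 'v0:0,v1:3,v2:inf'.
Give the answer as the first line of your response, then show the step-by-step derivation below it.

v0:inf,v1:0,v2:21,v3:inf,v4:11,v5:29

step 1: dist = v0:inf,v1:0,v2:inf,v3:inf,v4:11,v5:inf
step 2: dist = v0:inf,v1:0,v2:21,v3:inf,v4:11,v5:29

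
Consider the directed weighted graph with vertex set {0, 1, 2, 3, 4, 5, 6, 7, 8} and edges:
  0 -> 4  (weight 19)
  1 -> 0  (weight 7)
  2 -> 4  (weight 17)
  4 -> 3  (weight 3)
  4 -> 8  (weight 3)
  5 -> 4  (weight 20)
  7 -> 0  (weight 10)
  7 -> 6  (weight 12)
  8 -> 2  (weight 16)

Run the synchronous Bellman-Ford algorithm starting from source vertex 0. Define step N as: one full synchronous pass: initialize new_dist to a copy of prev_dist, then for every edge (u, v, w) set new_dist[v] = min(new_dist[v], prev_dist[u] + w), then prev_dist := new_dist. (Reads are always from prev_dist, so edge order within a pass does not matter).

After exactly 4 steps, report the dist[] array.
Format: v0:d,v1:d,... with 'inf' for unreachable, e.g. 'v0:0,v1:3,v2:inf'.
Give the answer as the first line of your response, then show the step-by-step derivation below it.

v0:0,v1:inf,v2:38,v3:22,v4:19,v5:inf,v6:inf,v7:inf,v8:22

step 1: dist = v0:0,v1:inf,v2:inf,v3:inf,v4:19,v5:inf,v6:inf,v7:inf,v8:inf
step 2: dist = v0:0,v1:inf,v2:inf,v3:22,v4:19,v5:inf,v6:inf,v7:inf,v8:22
step 3: dist = v0:0,v1:inf,v2:38,v3:22,v4:19,v5:inf,v6:inf,v7:inf,v8:22
step 4: dist = v0:0,v1:inf,v2:38,v3:22,v4:19,v5:inf,v6:inf,v7:inf,v8:22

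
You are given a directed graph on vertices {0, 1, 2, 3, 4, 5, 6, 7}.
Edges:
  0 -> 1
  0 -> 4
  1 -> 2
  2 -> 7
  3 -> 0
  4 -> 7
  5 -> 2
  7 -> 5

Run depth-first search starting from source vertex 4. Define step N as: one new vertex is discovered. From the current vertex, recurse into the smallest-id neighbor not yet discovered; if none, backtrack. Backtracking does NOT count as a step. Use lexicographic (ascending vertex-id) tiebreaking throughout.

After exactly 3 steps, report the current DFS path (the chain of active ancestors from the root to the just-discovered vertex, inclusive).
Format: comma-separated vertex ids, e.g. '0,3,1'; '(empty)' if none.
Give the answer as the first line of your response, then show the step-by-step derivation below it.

4,7,5

step 1: discover 4; path=4; order=4
step 2: discover 7; path=4>7; order=4,7
step 3: discover 5; path=4>7>5; order=4,7,5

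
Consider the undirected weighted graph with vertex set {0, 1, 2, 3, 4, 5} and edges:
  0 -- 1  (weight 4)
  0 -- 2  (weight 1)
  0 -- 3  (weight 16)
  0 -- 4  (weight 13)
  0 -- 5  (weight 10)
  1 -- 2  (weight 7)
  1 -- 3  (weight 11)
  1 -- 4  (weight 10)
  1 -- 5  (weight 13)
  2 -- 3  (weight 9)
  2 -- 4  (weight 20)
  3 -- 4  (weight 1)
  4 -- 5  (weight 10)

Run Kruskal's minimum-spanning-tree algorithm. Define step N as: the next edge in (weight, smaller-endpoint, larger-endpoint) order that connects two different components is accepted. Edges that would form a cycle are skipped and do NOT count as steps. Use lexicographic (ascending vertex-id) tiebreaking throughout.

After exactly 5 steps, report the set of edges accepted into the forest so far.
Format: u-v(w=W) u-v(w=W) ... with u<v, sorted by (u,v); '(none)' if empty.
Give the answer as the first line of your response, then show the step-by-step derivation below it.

0-1(w=4) 0-2(w=1) 0-5(w=10) 2-3(w=9) 3-4(w=1)

step 1: add edge 0-2 (w=1); MST = {0-2(w=1)}
step 2: add edge 3-4 (w=1); MST = {0-2(w=1) 3-4(w=1)}
step 3: add edge 0-1 (w=4); MST = {0-1(w=4) 0-2(w=1) 3-4(w=1)}
step 4: add edge 2-3 (w=9); MST = {0-1(w=4) 0-2(w=1) 2-3(w=9) 3-4(w=1)}
step 5: add edge 0-5 (w=10); MST = {0-1(w=4) 0-2(w=1) 0-5(w=10) 2-3(w=9) 3-4(w=1)}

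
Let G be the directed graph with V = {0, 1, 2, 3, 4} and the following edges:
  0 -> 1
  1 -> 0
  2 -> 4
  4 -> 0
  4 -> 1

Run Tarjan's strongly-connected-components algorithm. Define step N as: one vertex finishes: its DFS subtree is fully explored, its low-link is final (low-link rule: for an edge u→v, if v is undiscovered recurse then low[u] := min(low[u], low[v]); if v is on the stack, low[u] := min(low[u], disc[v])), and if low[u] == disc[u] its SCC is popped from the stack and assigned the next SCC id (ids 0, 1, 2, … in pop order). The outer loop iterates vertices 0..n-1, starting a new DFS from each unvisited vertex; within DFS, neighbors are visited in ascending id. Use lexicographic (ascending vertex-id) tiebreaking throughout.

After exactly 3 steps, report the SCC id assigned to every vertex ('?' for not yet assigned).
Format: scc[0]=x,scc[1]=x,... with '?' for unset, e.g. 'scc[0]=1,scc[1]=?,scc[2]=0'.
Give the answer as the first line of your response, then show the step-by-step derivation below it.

scc[0]=0,scc[1]=0,scc[2]=?,scc[3]=?,scc[4]=1

step 1: low=(low[0]=0,low[1]=0,low[2]=?,low[3]=?,low[4]=?); scc=(scc[0]=?,scc[1]=?,scc[2]=?,scc[3]=?,scc[4]=?)
step 2: low=(low[0]=0,low[1]=0,low[2]=?,low[3]=?,low[4]=?); scc=(scc[0]=0,scc[1]=0,scc[2]=?,scc[3]=?,scc[4]=?)
step 3: low=(low[0]=0,low[1]=0,low[2]=2,low[3]=?,low[4]=3); scc=(scc[0]=0,scc[1]=0,scc[2]=?,scc[3]=?,scc[4]=1)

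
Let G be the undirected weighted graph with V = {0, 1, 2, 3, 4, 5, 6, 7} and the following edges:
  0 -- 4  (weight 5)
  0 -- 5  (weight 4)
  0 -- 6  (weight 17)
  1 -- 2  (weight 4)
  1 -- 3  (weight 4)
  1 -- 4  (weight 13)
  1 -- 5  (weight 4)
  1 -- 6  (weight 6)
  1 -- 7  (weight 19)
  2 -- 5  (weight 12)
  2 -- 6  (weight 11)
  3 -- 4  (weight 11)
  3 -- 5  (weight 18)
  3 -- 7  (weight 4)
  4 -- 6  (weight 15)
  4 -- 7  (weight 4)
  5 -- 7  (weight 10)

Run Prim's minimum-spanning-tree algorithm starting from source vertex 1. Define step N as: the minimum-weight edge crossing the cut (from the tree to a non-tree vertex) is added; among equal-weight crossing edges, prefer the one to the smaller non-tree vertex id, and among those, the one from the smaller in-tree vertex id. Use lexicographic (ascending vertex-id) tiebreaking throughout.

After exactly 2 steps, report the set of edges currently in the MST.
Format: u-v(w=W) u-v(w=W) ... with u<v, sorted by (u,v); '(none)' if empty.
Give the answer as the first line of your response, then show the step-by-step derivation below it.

1-2(w=4) 1-3(w=4)

step 1: add edge 1-2 (w=4); MST = {1-2(w=4)}
step 2: add edge 1-3 (w=4); MST = {1-2(w=4) 1-3(w=4)}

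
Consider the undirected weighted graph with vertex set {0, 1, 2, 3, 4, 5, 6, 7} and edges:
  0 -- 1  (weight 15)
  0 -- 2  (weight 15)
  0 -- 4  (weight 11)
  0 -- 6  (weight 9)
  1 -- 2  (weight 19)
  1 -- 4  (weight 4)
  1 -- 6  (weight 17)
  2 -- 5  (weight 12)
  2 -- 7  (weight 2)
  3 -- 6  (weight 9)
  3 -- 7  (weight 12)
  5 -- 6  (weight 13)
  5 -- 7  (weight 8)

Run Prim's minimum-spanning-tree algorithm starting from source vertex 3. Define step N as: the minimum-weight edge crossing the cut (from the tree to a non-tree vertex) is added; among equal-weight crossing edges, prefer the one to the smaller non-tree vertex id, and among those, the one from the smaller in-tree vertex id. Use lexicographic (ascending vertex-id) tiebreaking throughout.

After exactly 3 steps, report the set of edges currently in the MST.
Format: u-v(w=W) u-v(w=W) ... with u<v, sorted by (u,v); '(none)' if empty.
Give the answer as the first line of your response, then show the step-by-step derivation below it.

0-4(w=11) 0-6(w=9) 3-6(w=9)

step 1: add edge 3-6 (w=9); MST = {3-6(w=9)}
step 2: add edge 0-6 (w=9); MST = {0-6(w=9) 3-6(w=9)}
step 3: add edge 0-4 (w=11); MST = {0-4(w=11) 0-6(w=9) 3-6(w=9)}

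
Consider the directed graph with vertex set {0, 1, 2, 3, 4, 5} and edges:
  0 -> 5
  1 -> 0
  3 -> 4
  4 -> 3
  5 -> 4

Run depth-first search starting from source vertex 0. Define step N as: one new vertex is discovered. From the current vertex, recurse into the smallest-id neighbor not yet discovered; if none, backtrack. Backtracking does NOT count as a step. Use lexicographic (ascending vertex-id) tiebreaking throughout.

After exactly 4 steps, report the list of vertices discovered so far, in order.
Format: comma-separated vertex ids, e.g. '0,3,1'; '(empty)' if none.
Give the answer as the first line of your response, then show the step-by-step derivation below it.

0,5,4,3

step 1: discover 0; path=0; order=0
step 2: discover 5; path=0>5; order=0,5
step 3: discover 4; path=0>5>4; order=0,5,4
step 4: discover 3; path=0>5>4>3; order=0,5,4,3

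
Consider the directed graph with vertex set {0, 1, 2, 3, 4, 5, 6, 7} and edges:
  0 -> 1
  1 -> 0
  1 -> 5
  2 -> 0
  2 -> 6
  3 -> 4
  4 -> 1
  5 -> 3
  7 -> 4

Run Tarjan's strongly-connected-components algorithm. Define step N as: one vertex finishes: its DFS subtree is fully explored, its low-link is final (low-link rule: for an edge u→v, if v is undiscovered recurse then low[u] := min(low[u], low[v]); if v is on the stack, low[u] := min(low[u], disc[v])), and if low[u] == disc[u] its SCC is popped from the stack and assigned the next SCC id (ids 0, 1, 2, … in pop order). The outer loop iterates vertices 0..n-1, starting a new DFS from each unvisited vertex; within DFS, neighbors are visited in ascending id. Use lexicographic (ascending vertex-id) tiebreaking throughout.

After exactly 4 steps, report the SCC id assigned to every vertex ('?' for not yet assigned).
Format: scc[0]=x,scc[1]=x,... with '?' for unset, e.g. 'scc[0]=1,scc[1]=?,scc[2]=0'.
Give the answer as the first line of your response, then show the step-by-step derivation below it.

scc[0]=?,scc[1]=?,scc[2]=?,scc[3]=?,scc[4]=?,scc[5]=?,scc[6]=?,scc[7]=?

step 1: low=(low[0]=0,low[1]=0,low[2]=?,low[3]=3,low[4]=1,low[5]=2,low[6]=?,low[7]=?); scc=(scc[0]=?,scc[1]=?,scc[2]=?,scc[3]=?,scc[4]=?,scc[5]=?,scc[6]=?,scc[7]=?)
step 2: low=(low[0]=0,low[1]=0,low[2]=?,low[3]=1,low[4]=1,low[5]=2,low[6]=?,low[7]=?); scc=(scc[0]=?,scc[1]=?,scc[2]=?,scc[3]=?,scc[4]=?,scc[5]=?,scc[6]=?,scc[7]=?)
step 3: low=(low[0]=0,low[1]=0,low[2]=?,low[3]=1,low[4]=1,low[5]=1,low[6]=?,low[7]=?); scc=(scc[0]=?,scc[1]=?,scc[2]=?,scc[3]=?,scc[4]=?,scc[5]=?,scc[6]=?,scc[7]=?)
step 4: low=(low[0]=0,low[1]=0,low[2]=?,low[3]=1,low[4]=1,low[5]=1,low[6]=?,low[7]=?); scc=(scc[0]=?,scc[1]=?,scc[2]=?,scc[3]=?,scc[4]=?,scc[5]=?,scc[6]=?,scc[7]=?)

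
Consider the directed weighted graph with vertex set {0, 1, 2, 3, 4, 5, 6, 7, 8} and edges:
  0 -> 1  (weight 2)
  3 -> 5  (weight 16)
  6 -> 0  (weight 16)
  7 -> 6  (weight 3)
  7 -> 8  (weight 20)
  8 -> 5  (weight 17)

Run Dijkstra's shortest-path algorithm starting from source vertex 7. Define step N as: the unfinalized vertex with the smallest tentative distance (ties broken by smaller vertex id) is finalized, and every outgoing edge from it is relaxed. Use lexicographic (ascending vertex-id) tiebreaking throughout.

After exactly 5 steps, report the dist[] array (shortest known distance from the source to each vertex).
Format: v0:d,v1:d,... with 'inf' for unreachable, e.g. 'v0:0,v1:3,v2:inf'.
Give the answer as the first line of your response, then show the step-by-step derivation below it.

v0:19,v1:21,v2:inf,v3:inf,v4:inf,v5:37,v6:3,v7:0,v8:20

step 1: dist = v0:inf,v1:inf,v2:inf,v3:inf,v4:inf,v5:inf,v6:3,v7:0,v8:20
step 2: dist = v0:19,v1:inf,v2:inf,v3:inf,v4:inf,v5:inf,v6:3,v7:0,v8:20
step 3: dist = v0:19,v1:21,v2:inf,v3:inf,v4:inf,v5:inf,v6:3,v7:0,v8:20
step 4: dist = v0:19,v1:21,v2:inf,v3:inf,v4:inf,v5:37,v6:3,v7:0,v8:20
step 5: dist = v0:19,v1:21,v2:inf,v3:inf,v4:inf,v5:37,v6:3,v7:0,v8:20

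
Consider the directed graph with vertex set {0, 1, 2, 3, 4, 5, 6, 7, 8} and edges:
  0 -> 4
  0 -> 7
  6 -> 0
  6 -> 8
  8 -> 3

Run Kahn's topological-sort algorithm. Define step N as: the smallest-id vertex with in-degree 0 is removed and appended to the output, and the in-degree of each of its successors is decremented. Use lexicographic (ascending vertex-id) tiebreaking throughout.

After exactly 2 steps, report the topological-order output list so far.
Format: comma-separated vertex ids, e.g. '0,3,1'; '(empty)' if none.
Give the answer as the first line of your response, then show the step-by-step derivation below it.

1,2

step 1: output 1; order=[1]; indeg=(1,0,0,1,1,0,0,1,1)
step 2: output 2; order=[1,2]; indeg=(1,0,0,1,1,0,0,1,1)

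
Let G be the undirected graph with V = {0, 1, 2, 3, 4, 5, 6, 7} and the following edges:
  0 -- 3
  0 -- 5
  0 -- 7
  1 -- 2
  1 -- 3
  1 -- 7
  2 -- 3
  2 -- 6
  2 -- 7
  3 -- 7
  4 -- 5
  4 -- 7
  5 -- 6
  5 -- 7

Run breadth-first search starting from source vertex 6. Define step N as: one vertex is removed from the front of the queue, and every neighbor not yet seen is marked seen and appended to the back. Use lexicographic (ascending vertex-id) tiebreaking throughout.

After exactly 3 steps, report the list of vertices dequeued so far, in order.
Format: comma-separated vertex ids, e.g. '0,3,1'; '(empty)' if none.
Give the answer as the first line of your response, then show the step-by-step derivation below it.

6,2,5

step 1: dequeue 6; queue=[2,5]; order=6
step 2: dequeue 2; queue=[5,1,3,7]; order=6,2
step 3: dequeue 5; queue=[1,3,7,0,4]; order=6,2,5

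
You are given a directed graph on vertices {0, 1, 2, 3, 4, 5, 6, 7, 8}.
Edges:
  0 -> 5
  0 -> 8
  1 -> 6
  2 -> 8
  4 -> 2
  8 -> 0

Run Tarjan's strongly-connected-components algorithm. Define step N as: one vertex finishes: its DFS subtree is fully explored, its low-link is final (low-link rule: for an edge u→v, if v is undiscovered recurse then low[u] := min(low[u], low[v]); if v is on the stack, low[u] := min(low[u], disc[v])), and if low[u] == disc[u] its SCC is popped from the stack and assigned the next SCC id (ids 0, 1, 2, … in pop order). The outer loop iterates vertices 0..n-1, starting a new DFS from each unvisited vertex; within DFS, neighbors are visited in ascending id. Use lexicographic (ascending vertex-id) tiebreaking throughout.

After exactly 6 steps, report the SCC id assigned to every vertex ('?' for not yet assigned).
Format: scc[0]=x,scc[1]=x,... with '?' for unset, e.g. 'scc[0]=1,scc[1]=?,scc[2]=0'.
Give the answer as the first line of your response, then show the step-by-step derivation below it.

scc[0]=1,scc[1]=3,scc[2]=4,scc[3]=?,scc[4]=?,scc[5]=0,scc[6]=2,scc[7]=?,scc[8]=1

step 1: low=(low[0]=0,low[1]=?,low[2]=?,low[3]=?,low[4]=?,low[5]=1,low[6]=?,low[7]=?,low[8]=?); scc=(scc[0]=?,scc[1]=?,scc[2]=?,scc[3]=?,scc[4]=?,scc[5]=0,scc[6]=?,scc[7]=?,scc[8]=?)
step 2: low=(low[0]=0,low[1]=?,low[2]=?,low[3]=?,low[4]=?,low[5]=1,low[6]=?,low[7]=?,low[8]=0); scc=(scc[0]=?,scc[1]=?,scc[2]=?,scc[3]=?,scc[4]=?,scc[5]=0,scc[6]=?,scc[7]=?,scc[8]=?)
step 3: low=(low[0]=0,low[1]=?,low[2]=?,low[3]=?,low[4]=?,low[5]=1,low[6]=?,low[7]=?,low[8]=0); scc=(scc[0]=1,scc[1]=?,scc[2]=?,scc[3]=?,scc[4]=?,scc[5]=0,scc[6]=?,scc[7]=?,scc[8]=1)
step 4: low=(low[0]=0,low[1]=3,low[2]=?,low[3]=?,low[4]=?,low[5]=1,low[6]=4,low[7]=?,low[8]=0); scc=(scc[0]=1,scc[1]=?,scc[2]=?,scc[3]=?,scc[4]=?,scc[5]=0,scc[6]=2,scc[7]=?,scc[8]=1)
step 5: low=(low[0]=0,low[1]=3,low[2]=?,low[3]=?,low[4]=?,low[5]=1,low[6]=4,low[7]=?,low[8]=0); scc=(scc[0]=1,scc[1]=3,scc[2]=?,scc[3]=?,scc[4]=?,scc[5]=0,scc[6]=2,scc[7]=?,scc[8]=1)
step 6: low=(low[0]=0,low[1]=3,low[2]=5,low[3]=?,low[4]=?,low[5]=1,low[6]=4,low[7]=?,low[8]=0); scc=(scc[0]=1,scc[1]=3,scc[2]=4,scc[3]=?,scc[4]=?,scc[5]=0,scc[6]=2,scc[7]=?,scc[8]=1)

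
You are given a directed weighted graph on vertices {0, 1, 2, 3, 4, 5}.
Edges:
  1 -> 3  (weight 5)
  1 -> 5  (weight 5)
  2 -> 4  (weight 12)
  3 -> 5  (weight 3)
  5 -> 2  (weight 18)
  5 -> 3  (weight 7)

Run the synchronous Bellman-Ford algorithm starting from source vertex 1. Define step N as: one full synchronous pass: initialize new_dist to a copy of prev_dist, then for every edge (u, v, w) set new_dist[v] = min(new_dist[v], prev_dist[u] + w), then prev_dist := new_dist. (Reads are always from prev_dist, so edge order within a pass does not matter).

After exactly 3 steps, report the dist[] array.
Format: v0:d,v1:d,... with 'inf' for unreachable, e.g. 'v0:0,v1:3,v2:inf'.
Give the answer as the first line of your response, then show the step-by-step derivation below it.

v0:inf,v1:0,v2:23,v3:5,v4:35,v5:5

step 1: dist = v0:inf,v1:0,v2:inf,v3:5,v4:inf,v5:5
step 2: dist = v0:inf,v1:0,v2:23,v3:5,v4:inf,v5:5
step 3: dist = v0:inf,v1:0,v2:23,v3:5,v4:35,v5:5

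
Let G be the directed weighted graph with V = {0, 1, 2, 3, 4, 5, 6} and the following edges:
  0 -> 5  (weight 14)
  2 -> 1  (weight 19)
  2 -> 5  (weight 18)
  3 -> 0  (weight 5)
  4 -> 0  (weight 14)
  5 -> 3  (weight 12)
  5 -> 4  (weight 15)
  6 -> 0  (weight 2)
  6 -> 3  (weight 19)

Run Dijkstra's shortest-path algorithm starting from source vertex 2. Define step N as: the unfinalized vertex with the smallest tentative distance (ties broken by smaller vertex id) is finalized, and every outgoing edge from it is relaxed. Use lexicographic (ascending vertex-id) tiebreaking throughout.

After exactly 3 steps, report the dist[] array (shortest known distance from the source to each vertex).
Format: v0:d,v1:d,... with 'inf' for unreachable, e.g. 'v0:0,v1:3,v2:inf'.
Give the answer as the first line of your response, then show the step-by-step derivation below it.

v0:inf,v1:19,v2:0,v3:30,v4:33,v5:18,v6:inf

step 1: dist = v0:inf,v1:19,v2:0,v3:inf,v4:inf,v5:18,v6:inf
step 2: dist = v0:inf,v1:19,v2:0,v3:30,v4:33,v5:18,v6:inf
step 3: dist = v0:inf,v1:19,v2:0,v3:30,v4:33,v5:18,v6:inf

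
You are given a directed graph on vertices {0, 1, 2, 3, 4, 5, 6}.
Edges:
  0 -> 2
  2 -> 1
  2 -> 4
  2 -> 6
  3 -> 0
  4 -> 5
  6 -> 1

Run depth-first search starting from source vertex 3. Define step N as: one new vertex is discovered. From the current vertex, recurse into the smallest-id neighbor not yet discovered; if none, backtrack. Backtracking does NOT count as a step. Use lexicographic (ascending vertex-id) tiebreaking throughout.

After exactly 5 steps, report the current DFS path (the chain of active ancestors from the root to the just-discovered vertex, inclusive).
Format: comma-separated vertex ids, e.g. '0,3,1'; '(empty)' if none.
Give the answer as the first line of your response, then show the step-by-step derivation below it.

3,0,2,4

step 1: discover 3; path=3; order=3
step 2: discover 0; path=3>0; order=3,0
step 3: discover 2; path=3>0>2; order=3,0,2
step 4: discover 1; path=3>0>2>1; order=3,0,2,1
step 5: discover 4; path=3>0>2>4; order=3,0,2,1,4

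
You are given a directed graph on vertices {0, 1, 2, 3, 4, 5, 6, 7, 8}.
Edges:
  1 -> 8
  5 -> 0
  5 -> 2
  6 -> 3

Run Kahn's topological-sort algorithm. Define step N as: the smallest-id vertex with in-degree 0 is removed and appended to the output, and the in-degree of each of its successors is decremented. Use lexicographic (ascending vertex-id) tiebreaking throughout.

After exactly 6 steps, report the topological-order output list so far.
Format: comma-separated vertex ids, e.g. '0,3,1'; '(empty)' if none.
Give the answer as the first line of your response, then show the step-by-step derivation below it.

1,4,5,0,2,6

step 1: output 1; order=[1]; indeg=(1,0,1,1,0,0,0,0,0)
step 2: output 4; order=[1,4]; indeg=(1,0,1,1,0,0,0,0,0)
step 3: output 5; order=[1,4,5]; indeg=(0,0,0,1,0,0,0,0,0)
step 4: output 0; order=[1,4,5,0]; indeg=(0,0,0,1,0,0,0,0,0)
step 5: output 2; order=[1,4,5,0,2]; indeg=(0,0,0,1,0,0,0,0,0)
step 6: output 6; order=[1,4,5,0,2,6]; indeg=(0,0,0,0,0,0,0,0,0)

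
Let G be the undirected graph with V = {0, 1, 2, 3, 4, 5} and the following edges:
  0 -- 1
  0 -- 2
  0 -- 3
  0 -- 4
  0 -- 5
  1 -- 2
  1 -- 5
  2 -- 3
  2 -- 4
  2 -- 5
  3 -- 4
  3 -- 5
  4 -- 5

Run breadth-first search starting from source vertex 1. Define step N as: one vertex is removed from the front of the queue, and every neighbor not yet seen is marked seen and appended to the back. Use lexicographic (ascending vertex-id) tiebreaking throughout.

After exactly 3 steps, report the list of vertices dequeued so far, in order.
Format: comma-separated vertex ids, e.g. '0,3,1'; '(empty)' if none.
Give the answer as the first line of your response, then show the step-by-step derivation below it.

1,0,2

step 1: dequeue 1; queue=[0,2,5]; order=1
step 2: dequeue 0; queue=[2,5,3,4]; order=1,0
step 3: dequeue 2; queue=[5,3,4]; order=1,0,2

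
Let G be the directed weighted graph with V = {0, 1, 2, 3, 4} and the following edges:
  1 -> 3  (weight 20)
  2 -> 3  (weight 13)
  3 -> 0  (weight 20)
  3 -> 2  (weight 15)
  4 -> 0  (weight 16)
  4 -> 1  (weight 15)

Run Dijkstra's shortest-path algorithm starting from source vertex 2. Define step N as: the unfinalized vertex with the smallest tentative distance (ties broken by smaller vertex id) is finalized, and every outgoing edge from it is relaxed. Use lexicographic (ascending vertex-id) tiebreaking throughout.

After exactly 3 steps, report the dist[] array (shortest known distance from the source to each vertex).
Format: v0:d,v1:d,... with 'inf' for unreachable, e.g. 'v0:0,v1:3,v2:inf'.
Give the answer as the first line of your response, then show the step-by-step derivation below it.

v0:33,v1:inf,v2:0,v3:13,v4:inf

step 1: dist = v0:inf,v1:inf,v2:0,v3:13,v4:inf
step 2: dist = v0:33,v1:inf,v2:0,v3:13,v4:inf
step 3: dist = v0:33,v1:inf,v2:0,v3:13,v4:inf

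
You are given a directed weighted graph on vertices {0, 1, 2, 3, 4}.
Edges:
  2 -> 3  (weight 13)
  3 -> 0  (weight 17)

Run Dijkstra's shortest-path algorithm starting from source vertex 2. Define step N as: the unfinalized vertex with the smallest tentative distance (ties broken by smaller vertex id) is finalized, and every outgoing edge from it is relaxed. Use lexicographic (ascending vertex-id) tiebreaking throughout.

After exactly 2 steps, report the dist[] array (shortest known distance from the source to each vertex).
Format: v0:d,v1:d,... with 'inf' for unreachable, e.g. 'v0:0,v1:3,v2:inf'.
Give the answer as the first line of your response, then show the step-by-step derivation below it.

v0:30,v1:inf,v2:0,v3:13,v4:inf

step 1: dist = v0:inf,v1:inf,v2:0,v3:13,v4:inf
step 2: dist = v0:30,v1:inf,v2:0,v3:13,v4:inf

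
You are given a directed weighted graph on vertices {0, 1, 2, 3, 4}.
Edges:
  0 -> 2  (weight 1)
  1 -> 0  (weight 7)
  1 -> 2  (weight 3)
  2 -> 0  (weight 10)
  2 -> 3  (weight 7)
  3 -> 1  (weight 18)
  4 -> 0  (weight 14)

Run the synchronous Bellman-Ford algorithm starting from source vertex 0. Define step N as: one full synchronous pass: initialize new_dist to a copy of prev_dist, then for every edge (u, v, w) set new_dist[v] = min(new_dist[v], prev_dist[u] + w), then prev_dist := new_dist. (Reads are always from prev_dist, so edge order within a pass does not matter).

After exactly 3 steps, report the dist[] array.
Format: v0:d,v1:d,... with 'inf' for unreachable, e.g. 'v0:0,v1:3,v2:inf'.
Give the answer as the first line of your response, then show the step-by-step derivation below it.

v0:0,v1:26,v2:1,v3:8,v4:inf

step 1: dist = v0:0,v1:inf,v2:1,v3:inf,v4:inf
step 2: dist = v0:0,v1:inf,v2:1,v3:8,v4:inf
step 3: dist = v0:0,v1:26,v2:1,v3:8,v4:inf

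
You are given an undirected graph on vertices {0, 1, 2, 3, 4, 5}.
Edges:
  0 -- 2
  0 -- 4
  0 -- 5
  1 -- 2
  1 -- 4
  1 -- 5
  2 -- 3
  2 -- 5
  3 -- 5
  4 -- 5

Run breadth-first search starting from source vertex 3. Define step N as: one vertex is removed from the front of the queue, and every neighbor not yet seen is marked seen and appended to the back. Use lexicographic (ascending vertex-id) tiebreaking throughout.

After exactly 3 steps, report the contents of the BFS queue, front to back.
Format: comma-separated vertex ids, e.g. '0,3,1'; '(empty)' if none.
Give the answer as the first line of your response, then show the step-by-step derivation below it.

0,1,4

step 1: dequeue 3; queue=[2,5]; order=3
step 2: dequeue 2; queue=[5,0,1]; order=3,2
step 3: dequeue 5; queue=[0,1,4]; order=3,2,5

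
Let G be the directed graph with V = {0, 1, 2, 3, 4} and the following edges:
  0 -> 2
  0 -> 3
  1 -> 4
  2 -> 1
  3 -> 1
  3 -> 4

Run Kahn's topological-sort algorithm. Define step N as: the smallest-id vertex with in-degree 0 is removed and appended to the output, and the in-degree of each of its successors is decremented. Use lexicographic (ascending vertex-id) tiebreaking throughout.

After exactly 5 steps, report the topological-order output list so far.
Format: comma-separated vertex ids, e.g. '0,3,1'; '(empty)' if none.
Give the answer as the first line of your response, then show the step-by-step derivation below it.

0,2,3,1,4

step 1: output 0; order=[0]; indeg=(0,2,0,0,2)
step 2: output 2; order=[0,2]; indeg=(0,1,0,0,2)
step 3: output 3; order=[0,2,3]; indeg=(0,0,0,0,1)
step 4: output 1; order=[0,2,3,1]; indeg=(0,0,0,0,0)
step 5: output 4; order=[0,2,3,1,4]; indeg=(0,0,0,0,0)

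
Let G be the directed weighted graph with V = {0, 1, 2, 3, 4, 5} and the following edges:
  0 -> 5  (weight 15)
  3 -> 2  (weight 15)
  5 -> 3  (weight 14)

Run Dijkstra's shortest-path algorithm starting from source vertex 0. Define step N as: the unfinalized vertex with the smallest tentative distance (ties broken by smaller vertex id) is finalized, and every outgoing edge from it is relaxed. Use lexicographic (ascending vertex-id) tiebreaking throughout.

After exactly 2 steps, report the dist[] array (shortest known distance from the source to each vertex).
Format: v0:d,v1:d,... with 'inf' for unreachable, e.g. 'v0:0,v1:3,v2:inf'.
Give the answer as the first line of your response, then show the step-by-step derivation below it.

v0:0,v1:inf,v2:inf,v3:29,v4:inf,v5:15

step 1: dist = v0:0,v1:inf,v2:inf,v3:inf,v4:inf,v5:15
step 2: dist = v0:0,v1:inf,v2:inf,v3:29,v4:inf,v5:15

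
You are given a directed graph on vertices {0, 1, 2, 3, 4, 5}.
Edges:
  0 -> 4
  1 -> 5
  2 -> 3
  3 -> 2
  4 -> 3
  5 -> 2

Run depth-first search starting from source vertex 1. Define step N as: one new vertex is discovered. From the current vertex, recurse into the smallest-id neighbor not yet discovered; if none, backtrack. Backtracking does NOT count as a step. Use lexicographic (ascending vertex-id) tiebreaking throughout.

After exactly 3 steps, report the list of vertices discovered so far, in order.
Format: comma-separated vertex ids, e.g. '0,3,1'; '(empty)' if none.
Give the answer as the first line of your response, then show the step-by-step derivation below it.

1,5,2

step 1: discover 1; path=1; order=1
step 2: discover 5; path=1>5; order=1,5
step 3: discover 2; path=1>5>2; order=1,5,2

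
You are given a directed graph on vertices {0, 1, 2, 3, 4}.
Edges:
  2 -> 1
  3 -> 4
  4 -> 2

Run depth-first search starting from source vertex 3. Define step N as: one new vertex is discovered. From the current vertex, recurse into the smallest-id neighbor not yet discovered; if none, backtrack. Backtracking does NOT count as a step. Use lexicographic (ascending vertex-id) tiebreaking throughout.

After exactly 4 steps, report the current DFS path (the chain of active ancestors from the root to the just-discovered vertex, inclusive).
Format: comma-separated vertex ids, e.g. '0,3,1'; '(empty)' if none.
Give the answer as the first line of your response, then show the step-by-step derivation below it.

3,4,2,1

step 1: discover 3; path=3; order=3
step 2: discover 4; path=3>4; order=3,4
step 3: discover 2; path=3>4>2; order=3,4,2
step 4: discover 1; path=3>4>2>1; order=3,4,2,1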